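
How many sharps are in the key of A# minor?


Let's work it out.
Sharp minor keys follow the circle of fifths: A(0), E(1), B(2), F#(3), C#(4), G#(5), D#(6), A#(7)
A# minor has 7 sharps
Order of sharps: F# C# G# D# A# E# B# → first 7: F#, C#, G#, D#, A#, E#, B#
= 7 sharps


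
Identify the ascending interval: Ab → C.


Letter names: A → C spans 3 letter names → a 3rd
Semitones: Ab → C = 4 half-steps
A 3rd of 4 semitones is a major 3rd
= major 3rd


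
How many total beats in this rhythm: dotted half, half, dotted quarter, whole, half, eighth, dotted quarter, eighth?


Beat values:
  dotted half = 3 beats
  half = 2 beats
  dotted quarter = 1.5 beats
  whole = 4 beats
  half = 2 beats
  eighth = 0.5 beats
  dotted quarter = 1.5 beats
  eighth = 0.5 beats
Sum = 3 + 2 + 1.5 + 4 + 2 + 0.5 + 1.5 + 0.5
= 15 beats


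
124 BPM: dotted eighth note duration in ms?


Reasoning:
One quarter-note beat = 60000 / BPM = 60000 / 124 ms
Dotted eighth note = 3/4 × quarter note
Duration = 3/4 × 60000 / 124 = 45000 / 124
= 362.9 ms


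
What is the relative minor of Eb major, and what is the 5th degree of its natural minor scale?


Solution.
The relative minor shares the major's key signature and starts on its 6th degree
6th degree = a major 6th above the tonic; a major 6th above Eb is C
→ relative minor of Eb major is C minor
C natural minor scale: C D Eb F G Ab Bb
= C minor; 5th degree = G


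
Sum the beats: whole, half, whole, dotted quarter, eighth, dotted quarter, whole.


Reasoning:
Beat values:
  whole = 4 beats
  half = 2 beats
  whole = 4 beats
  dotted quarter = 1.5 beats
  eighth = 0.5 beats
  dotted quarter = 1.5 beats
  whole = 4 beats
Sum = 4 + 2 + 4 + 1.5 + 0.5 + 1.5 + 4
= 17.5 beats


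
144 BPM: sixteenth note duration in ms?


Let's work it out.
One quarter-note beat = 60000 / BPM = 60000 / 144 ms
Sixteenth note = 1/4 × quarter note
Duration = 1/4 × 60000 / 144 = 15000 / 144
= 104.2 ms


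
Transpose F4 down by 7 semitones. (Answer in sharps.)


Solution.
F4: chromatic position 5 in octave 4 → absolute = 4×12 + 5 = 53
Transpose down 7: 53 - 7 = 46
46 = 3×12 + 10 → A# in octave 3
Result = A#3


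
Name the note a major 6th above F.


Working:
A 6th spans 6 letter names, so from F we land on D
A major 6th = 9 semitones above F
Spell D at that pitch: D
= D


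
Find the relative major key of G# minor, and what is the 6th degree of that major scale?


The relative major shares the key signature and is a minor 3rd above the minor tonic
A minor 3rd above G# is B
→ relative major of G# minor is B major
B major scale: B C# D# E F# G# A#
= B major; 6th degree = G#


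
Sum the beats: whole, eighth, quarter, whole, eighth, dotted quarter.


Solution.
Beat values:
  whole = 4 beats
  eighth = 0.5 beats
  quarter = 1 beat
  whole = 4 beats
  eighth = 0.5 beats
  dotted quarter = 1.5 beats
Sum = 4 + 0.5 + 1 + 4 + 0.5 + 1.5
= 11.5 beats


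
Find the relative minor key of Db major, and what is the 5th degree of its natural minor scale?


The relative minor shares the major's key signature and starts on its 6th degree
6th degree = a major 6th above the tonic; a major 6th above Db is Bb
→ relative minor of Db major is Bb minor
Bb natural minor scale: Bb C Db Eb F Gb Ab
= Bb minor; 5th degree = F


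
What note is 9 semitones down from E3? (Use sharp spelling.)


Let's work it out.
E3: chromatic position 4 in octave 3 → absolute = 3×12 + 4 = 40
Transpose down 9: 40 - 9 = 31
31 = 2×12 + 7 → G in octave 2
Result = G2


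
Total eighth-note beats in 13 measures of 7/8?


Time signature 7/8: the bottom number 8 means the eighth note gets one count
The top number 7 means 7 eighth-note beats per measure
Total = 7 × 13 measures
= 91 eighth-note beats


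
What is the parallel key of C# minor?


Let's work it out.
Parallel keys share the same tonic but differ in mode
C# minor → parallel is C# major
= C# major


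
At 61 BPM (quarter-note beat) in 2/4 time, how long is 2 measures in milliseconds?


Solution.
Quarter-note beat duration = 60000 / 61 ms
Beats per measure (2/4) = 2
One measure = 2 × 60000 / 61 = 120000 / 61 ms
2 measures = 2 × 120000 / 61 = 240000 / 61
= 3934.4 ms


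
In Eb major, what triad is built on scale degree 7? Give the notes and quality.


Working:
Eb major scale: Eb F G Ab Bb C D
Diatonic triad on degree 7 stacks scale notes 7, 2, 4: D F Ab
D→F = 3 semitones; D→Ab = 6 semitones → diminished triad
= D F Ab (diminished)


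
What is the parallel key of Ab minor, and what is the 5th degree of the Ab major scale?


Parallel keys share the same tonic but differ in mode
Ab minor → parallel is Ab major
Ab major scale: Ab Bb C Db Eb F G
= Ab major; 5th degree = Eb


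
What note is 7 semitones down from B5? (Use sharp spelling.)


Solution.
B5: chromatic position 11 in octave 5 → absolute = 5×12 + 11 = 71
Transpose down 7: 71 - 7 = 64
64 = 5×12 + 4 → E in octave 5
Result = E5


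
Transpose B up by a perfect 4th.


Step by step:
perfect 4th: 4 letter names, 5 semitones
Letter: B + 3 → E
Pitch: B + 5 semitones, spelled as an E → E
= E


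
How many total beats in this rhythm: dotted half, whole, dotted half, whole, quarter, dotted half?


Beat values:
  dotted half = 3 beats
  whole = 4 beats
  dotted half = 3 beats
  whole = 4 beats
  quarter = 1 beat
  dotted half = 3 beats
Sum = 3 + 4 + 3 + 4 + 1 + 3
= 18 beats


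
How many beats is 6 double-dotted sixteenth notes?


Let's work it out.
Base sixteenth note = 1/4 beats
Dot 1 adds half the previous value: +1/8
Dot 2 adds half the previous value: +1/16
One double-dotted sixteenth = 1/4 + 1/8 + 1/16 = 7/16
6 of them = 6 × 7/16 = 21/8
= 21/8 beats


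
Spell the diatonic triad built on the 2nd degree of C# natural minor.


Reasoning:
C# natural minor scale: C# D# E F# G# A B
Diatonic triad on degree 2 stacks scale notes 2, 4, 6: D# F# A
D#→F# = 3 semitones; D#→A = 6 semitones → diminished triad
= D# F# A (diminished)


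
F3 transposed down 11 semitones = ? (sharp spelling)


Working:
F3: chromatic position 5 in octave 3 → absolute = 3×12 + 5 = 41
Transpose down 11: 41 - 11 = 30
30 = 2×12 + 6 → F# in octave 2
Result = F#2


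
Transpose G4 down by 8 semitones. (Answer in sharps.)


Step by step:
G4: chromatic position 7 in octave 4 → absolute = 4×12 + 7 = 55
Transpose down 8: 55 - 8 = 47
47 = 3×12 + 11 → B in octave 3
Result = B3


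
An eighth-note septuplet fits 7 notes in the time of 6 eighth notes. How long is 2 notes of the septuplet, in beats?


Let's work it out.
Septuplet: 7 notes occupy the space of 6 eighth notes
Space = 6 × 1/2 = 3 beats
Each septuplet note = 3 / 7 = 3/7 beats
2 notes = 2 × 3/7 = 6/7
= 6/7 beats


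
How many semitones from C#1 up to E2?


Let's work it out.
Absolute semitone position = octave×12 + chromatic position
C#1: 1×12 + 1 = 13
E2: 2×12 + 4 = 28
Difference = 28 - 13 = 15
= 15 semitones


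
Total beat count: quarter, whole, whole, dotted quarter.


Beat values:
  quarter = 1 beat
  whole = 4 beats
  whole = 4 beats
  dotted quarter = 1.5 beats
Sum = 1 + 4 + 4 + 1.5
= 10.5 beats


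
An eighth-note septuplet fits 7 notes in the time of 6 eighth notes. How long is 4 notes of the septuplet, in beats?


Solution.
Septuplet: 7 notes occupy the space of 6 eighth notes
Space = 6 × 1/2 = 3 beats
Each septuplet note = 3 / 7 = 3/7 beats
4 notes = 4 × 3/7 = 12/7
= 12/7 beats


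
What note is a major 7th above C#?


Let's work it out.
A 7th spans 7 letter names, so from C we land on B
A major 7th = 11 semitones above C#
Spell B at that pitch: B#
= B#


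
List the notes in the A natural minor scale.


Working:
Natural minor scale pattern: W-H-W-W-H-W-W (2-1-2-2-1-2-2 semitones)
Starting from A:
  A + 2 semitones → B
  B + 1 semitone → C
  C + 2 semitones → D
  D + 2 semitones → E
  E + 1 semitone → F
  F + 2 semitones → G
  G + 2 semitones → A
Scale = A B C D E F G


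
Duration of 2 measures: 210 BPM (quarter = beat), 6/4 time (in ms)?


Reasoning:
Quarter-note beat duration = 60000 / 210 ms
Beats per measure (6/4) = 6
One measure = 6 × 60000 / 210 = 360000 / 210 ms
2 measures = 2 × 360000 / 210 = 720000 / 210
= 3428.6 ms


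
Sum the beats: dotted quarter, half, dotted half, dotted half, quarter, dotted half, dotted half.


Working:
Beat values:
  dotted quarter = 1.5 beats
  half = 2 beats
  dotted half = 3 beats
  dotted half = 3 beats
  quarter = 1 beat
  dotted half = 3 beats
  dotted half = 3 beats
Sum = 1.5 + 2 + 3 + 3 + 1 + 3 + 3
= 16.5 beats


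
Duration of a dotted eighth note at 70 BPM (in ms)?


One quarter-note beat = 60000 / BPM = 60000 / 70 ms
Dotted eighth note = 3/4 × quarter note
Duration = 3/4 × 60000 / 70 = 45000 / 70
= 642.9 ms


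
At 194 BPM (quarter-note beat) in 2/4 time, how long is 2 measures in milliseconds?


Quarter-note beat duration = 60000 / 194 ms
Beats per measure (2/4) = 2
One measure = 2 × 60000 / 194 = 120000 / 194 ms
2 measures = 2 × 120000 / 194 = 240000 / 194
= 1237.1 ms


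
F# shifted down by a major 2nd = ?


major 2nd: 2 letter names, 2 semitones
Letter: F - 1 → E
Pitch: F# - 2 semitones, spelled as an E → E
= E


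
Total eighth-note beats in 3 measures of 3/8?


Solution.
Time signature 3/8: the bottom number 8 means the eighth note gets one count
The top number 3 means 3 eighth-note beats per measure
Total = 3 × 3 measures
= 9 eighth-note beats


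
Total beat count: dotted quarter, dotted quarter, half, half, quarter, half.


Beat values:
  dotted quarter = 1.5 beats
  dotted quarter = 1.5 beats
  half = 2 beats
  half = 2 beats
  quarter = 1 beat
  half = 2 beats
Sum = 1.5 + 1.5 + 2 + 2 + 1 + 2
= 10 beats


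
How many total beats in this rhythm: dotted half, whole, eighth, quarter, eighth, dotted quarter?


Reasoning:
Beat values:
  dotted half = 3 beats
  whole = 4 beats
  eighth = 0.5 beats
  quarter = 1 beat
  eighth = 0.5 beats
  dotted quarter = 1.5 beats
Sum = 3 + 4 + 0.5 + 1 + 0.5 + 1.5
= 10.5 beats


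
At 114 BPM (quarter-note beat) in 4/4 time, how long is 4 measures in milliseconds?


Let's work it out.
Quarter-note beat duration = 60000 / 114 ms
Beats per measure (4/4) = 4
One measure = 4 × 60000 / 114 = 240000 / 114 ms
4 measures = 4 × 240000 / 114 = 960000 / 114
= 8421.1 ms


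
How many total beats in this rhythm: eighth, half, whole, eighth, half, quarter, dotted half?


Beat values:
  eighth = 0.5 beats
  half = 2 beats
  whole = 4 beats
  eighth = 0.5 beats
  half = 2 beats
  quarter = 1 beat
  dotted half = 3 beats
Sum = 0.5 + 2 + 4 + 0.5 + 2 + 1 + 3
= 13 beats


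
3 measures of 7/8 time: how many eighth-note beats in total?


Working:
Time signature 7/8: the bottom number 8 means the eighth note gets one count
The top number 7 means 7 eighth-note beats per measure
Total = 7 × 3 measures
= 21 eighth-note beats


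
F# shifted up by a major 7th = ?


Solution.
major 7th: 7 letter names, 11 semitones
Letter: F + 6 → E
Pitch: F# + 11 semitones, spelled as an E → E#
= E#


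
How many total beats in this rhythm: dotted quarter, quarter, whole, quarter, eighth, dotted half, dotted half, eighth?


Beat values:
  dotted quarter = 1.5 beats
  quarter = 1 beat
  whole = 4 beats
  quarter = 1 beat
  eighth = 0.5 beats
  dotted half = 3 beats
  dotted half = 3 beats
  eighth = 0.5 beats
Sum = 1.5 + 1 + 4 + 1 + 0.5 + 3 + 3 + 0.5
= 14.5 beats


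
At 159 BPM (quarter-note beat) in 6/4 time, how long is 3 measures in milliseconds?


Step by step:
Quarter-note beat duration = 60000 / 159 ms
Beats per measure (6/4) = 6
One measure = 6 × 60000 / 159 = 360000 / 159 ms
3 measures = 3 × 360000 / 159 = 1080000 / 159
= 6792.5 ms


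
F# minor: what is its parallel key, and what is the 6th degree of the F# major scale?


Reasoning:
Parallel keys share the same tonic but differ in mode
F# minor → parallel is F# major
F# major scale: F# G# A# B C# D# E#
= F# major; 6th degree = D#


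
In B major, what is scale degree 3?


Solution.
Major scale pattern: W-W-H-W-W-W-H (2-2-1-2-2-2-1 semitones)
Starting from B:
  B + 2 semitones → C#
  C# + 2 semitones → D#
  D# + 1 semitone → E
  E + 2 semitones → F#
  F# + 2 semitones → G#
  G# + 2 semitones → A#
  A# + 1 semitone → B
Scale: B C# D# E F# G# A#
Degree 3 = D#


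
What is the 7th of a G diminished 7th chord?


Working:
Diminished 7th chord = root + minor 3rd + diminished 5th + diminished 7th
Seventh chords stack in thirds, so the letter names are G-B-D-F
Root: G
Minor 3rd above G: Bb
Diminished 5th above G: Db
Diminished 7th above G: Fb
The 7th = Fb


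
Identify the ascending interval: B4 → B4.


Letter names: B → B spans 1 letter name → a unison
Semitones: B4 → B4 = 0 half-steps
A unison of 0 semitones is a perfect unison
= perfect unison


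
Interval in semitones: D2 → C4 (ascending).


Solution.
Absolute semitone position = octave×12 + chromatic position
D2: 2×12 + 2 = 26
C4: 4×12 + 0 = 48
Difference = 48 - 26 = 22
= 22 semitones


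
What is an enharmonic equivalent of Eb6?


Reasoning:
Enharmonic notes sound the same pitch but are spelled with different letter names
Eb and D# name the same pitch class
= D#6


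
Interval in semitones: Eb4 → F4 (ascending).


Let's work it out.
Absolute semitone position = octave×12 + chromatic position
Eb4: 4×12 + 3 = 51
F4: 4×12 + 5 = 53
Difference = 53 - 51 = 2
= 2 semitones


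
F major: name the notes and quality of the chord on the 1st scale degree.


F major scale: F G A Bb C D E
Diatonic triad on degree 1 stacks scale notes 1, 3, 5: F A C
F→A = 4 semitones; F→C = 7 semitones → major triad
= F A C (major)


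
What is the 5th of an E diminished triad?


Step by step:
Diminished triad = root + minor 3rd (3 semitones) + diminished 5th (6 semitones)
A triad on E stacks thirds, so the chord tones use letter names E-G-B
Root: E
Minor 3rd above E: G
Diminished 5th above E: Bb
The 5th = Bb


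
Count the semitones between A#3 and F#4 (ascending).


Working:
Absolute semitone position = octave×12 + chromatic position
A#3: 3×12 + 10 = 46
F#4: 4×12 + 6 = 54
Difference = 54 - 46 = 8
= 8 semitones


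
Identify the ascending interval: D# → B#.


Let's work it out.
Letter names: D → B spans 6 letter names → a 6th
Semitones: D# → B# = 9 half-steps
A 6th of 9 semitones is a major 6th
= major 6th


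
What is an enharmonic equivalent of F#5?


Enharmonic notes sound the same pitch but are spelled with different letter names
F# and Gb name the same pitch class
= Gb5


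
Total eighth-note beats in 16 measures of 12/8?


Let's work it out.
Time signature 12/8: the bottom number 8 means the eighth note gets one count
The top number 12 means 12 eighth-note beats per measure
Total = 12 × 16 measures
= 192 eighth-note beats


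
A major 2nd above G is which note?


Working:
A 2nd spans 2 letter names, so from G we land on A
A major 2nd = 2 semitones above G
Spell A at that pitch: A
= A


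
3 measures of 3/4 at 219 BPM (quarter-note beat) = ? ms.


Working:
Quarter-note beat duration = 60000 / 219 ms
Beats per measure (3/4) = 3
One measure = 3 × 60000 / 219 = 180000 / 219 ms
3 measures = 3 × 180000 / 219 = 540000 / 219
= 2465.8 ms


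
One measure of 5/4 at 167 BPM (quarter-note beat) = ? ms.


Let's work it out.
Quarter-note beat duration = 60000 / 167 ms
Beats per measure (5/4) = 5
One measure = 5 × 60000 / 167 = 300000 / 167 ms
= 1796.4 ms


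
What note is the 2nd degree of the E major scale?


Solution.
Major scale pattern: W-W-H-W-W-W-H (2-2-1-2-2-2-1 semitones)
Starting from E:
  E + 2 semitones → F#
  F# + 2 semitones → G#
  G# + 1 semitone → A
  A + 2 semitones → B
  B + 2 semitones → C#
  C# + 2 semitones → D#
  D# + 1 semitone → E
Scale: E F# G# A B C# D#
Degree 2 = F#


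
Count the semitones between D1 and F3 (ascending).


Step by step:
Absolute semitone position = octave×12 + chromatic position
D1: 1×12 + 2 = 14
F3: 3×12 + 5 = 41
Difference = 41 - 14 = 27
= 27 semitones


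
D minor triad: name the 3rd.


Let's work it out.
Minor triad = root + minor 3rd (3 semitones) + perfect 5th (7 semitones)
A triad on D stacks thirds, so the chord tones use letter names D-F-A
Root: D
Minor 3rd above D: F
Perfect 5th above D: A
The 3rd = F


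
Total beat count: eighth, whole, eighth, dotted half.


Beat values:
  eighth = 0.5 beats
  whole = 4 beats
  eighth = 0.5 beats
  dotted half = 3 beats
Sum = 0.5 + 4 + 0.5 + 3
= 8 beats


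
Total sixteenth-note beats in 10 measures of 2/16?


Solution.
Time signature 2/16: the bottom number 16 means the sixteenth note gets one count
The top number 2 means 2 sixteenth-note beats per measure
Total = 2 × 10 measures
= 20 sixteenth-note beats


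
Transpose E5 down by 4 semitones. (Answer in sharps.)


Let's work it out.
E5: chromatic position 4 in octave 5 → absolute = 5×12 + 4 = 64
Transpose down 4: 64 - 4 = 60
60 = 5×12 + 0 → C in octave 5
Result = C5


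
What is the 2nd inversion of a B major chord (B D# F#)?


Step by step:
Root position: B D# F#
2nd inversion: move root and 3rd up an octave
Bass note: F#
Notes (bottom to top) = F# B D#


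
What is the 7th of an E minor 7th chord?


Step by step:
Minor 7th chord = root + minor 3rd + perfect 5th + minor 7th
Seventh chords stack in thirds, so the letter names are E-G-B-D
Root: E
Minor 3rd above E: G
Perfect 5th above E: B
Minor 7th above E: D
The 7th = D


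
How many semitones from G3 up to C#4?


Let's work it out.
Absolute semitone position = octave×12 + chromatic position
G3: 3×12 + 7 = 43
C#4: 4×12 + 1 = 49
Difference = 49 - 43 = 6
= 6 semitones


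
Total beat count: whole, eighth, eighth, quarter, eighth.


Beat values:
  whole = 4 beats
  eighth = 0.5 beats
  eighth = 0.5 beats
  quarter = 1 beat
  eighth = 0.5 beats
Sum = 4 + 0.5 + 0.5 + 1 + 0.5
= 6.5 beats


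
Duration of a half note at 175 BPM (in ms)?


Solution.
One quarter-note beat = 60000 / BPM = 60000 / 175 ms
Half note = 2 × quarter note
Duration = 2 × 60000 / 175 = 120000 / 175
= 685.7 ms


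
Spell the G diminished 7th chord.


Diminished 7th chord = root + minor 3rd + diminished 5th + diminished 7th
Seventh chords stack in thirds, so the letter names are G-B-D-F
Root: G
Minor 3rd above G: Bb
Diminished 5th above G: Db
Diminished 7th above G: Fb
Chord = G Bb Db Fb


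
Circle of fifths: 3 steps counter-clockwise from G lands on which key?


Step by step:
Each counter-clockwise step moves down a perfect 5th (= up a perfect 4th)
From G: G → C → F → Bb
= Bb


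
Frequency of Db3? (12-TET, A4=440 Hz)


Working:
f = 440 × 2^(n/12) where n = semitones from A4
Db3: -20 semitones from A4
f = 440 × 2^(-20/12)
f = 138.59 Hz


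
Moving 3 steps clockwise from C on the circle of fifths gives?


Working:
Each clockwise step on the circle of fifths moves up a perfect 5th
From C: C → G → D → A
= A


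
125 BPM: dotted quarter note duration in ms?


Step by step:
One quarter-note beat = 60000 / BPM = 60000 / 125 ms
Dotted quarter note = 3/2 × quarter note
Duration = 3/2 × 60000 / 125 = 90000 / 125
= 720.0 ms


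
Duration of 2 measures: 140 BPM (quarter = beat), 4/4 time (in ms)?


Reasoning:
Quarter-note beat duration = 60000 / 140 ms
Beats per measure (4/4) = 4
One measure = 4 × 60000 / 140 = 240000 / 140 ms
2 measures = 2 × 240000 / 140 = 480000 / 140
= 3428.6 ms


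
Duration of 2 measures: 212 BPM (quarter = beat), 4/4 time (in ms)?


Step by step:
Quarter-note beat duration = 60000 / 212 ms
Beats per measure (4/4) = 4
One measure = 4 × 60000 / 212 = 240000 / 212 ms
2 measures = 2 × 240000 / 212 = 480000 / 212
= 2264.2 ms


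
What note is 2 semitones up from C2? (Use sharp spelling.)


C2: chromatic position 0 in octave 2 → absolute = 2×12 + 0 = 24
Transpose up 2: 24 + 2 = 26
26 = 2×12 + 2 → D in octave 2
Result = D2


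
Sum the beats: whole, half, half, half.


Step by step:
Beat values:
  whole = 4 beats
  half = 2 beats
  half = 2 beats
  half = 2 beats
Sum = 4 + 2 + 2 + 2
= 10 beats


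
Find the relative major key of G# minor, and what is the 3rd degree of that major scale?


Let's work it out.
The relative major shares the key signature and is a minor 3rd above the minor tonic
A minor 3rd above G# is B
→ relative major of G# minor is B major
B major scale: B C# D# E F# G# A#
= B major; 3rd degree = D#


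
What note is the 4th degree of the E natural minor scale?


Solution.
Natural minor scale pattern: W-H-W-W-H-W-W (2-1-2-2-1-2-2 semitones)
Starting from E:
  E + 2 semitones → F#
  F# + 1 semitone → G
  G + 2 semitones → A
  A + 2 semitones → B
  B + 1 semitone → C
  C + 2 semitones → D
  D + 2 semitones → E
Scale: E F# G A B C D
Degree 4 = A


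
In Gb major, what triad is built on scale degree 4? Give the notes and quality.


Gb major scale: Gb Ab Bb Cb Db Eb F
Diatonic triad on degree 4 stacks scale notes 4, 6, 1: Cb Eb Gb
Cb→Eb = 4 semitones; Cb→Gb = 7 semitones → major triad
= Cb Eb Gb (major)


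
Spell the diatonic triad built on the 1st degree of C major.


Working:
C major scale: C D E F G A B
Diatonic triad on degree 1 stacks scale notes 1, 3, 5: C E G
C→E = 4 semitones; C→G = 7 semitones → major triad
= C E G (major)


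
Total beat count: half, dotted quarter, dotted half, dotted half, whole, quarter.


Let's work it out.
Beat values:
  half = 2 beats
  dotted quarter = 1.5 beats
  dotted half = 3 beats
  dotted half = 3 beats
  whole = 4 beats
  quarter = 1 beat
Sum = 2 + 1.5 + 3 + 3 + 4 + 1
= 14.5 beats


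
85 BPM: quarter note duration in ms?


Step by step:
One quarter-note beat = 60000 / BPM = 60000 / 85 ms
Duration = 60000 / 85
= 705.9 ms


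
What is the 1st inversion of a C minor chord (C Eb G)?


Reasoning:
Root position: C Eb G
1st inversion: move root up an octave
Bass note: Eb
Notes (bottom to top) = Eb G C


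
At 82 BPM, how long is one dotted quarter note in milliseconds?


Step by step:
One quarter-note beat = 60000 / BPM = 60000 / 82 ms
Dotted quarter note = 3/2 × quarter note
Duration = 3/2 × 60000 / 82 = 90000 / 82
= 1097.6 ms


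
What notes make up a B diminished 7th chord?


Step by step:
Diminished 7th chord = root + minor 3rd + diminished 5th + diminished 7th
Seventh chords stack in thirds, so the letter names are B-D-F-A
Root: B
Minor 3rd above B: D
Diminished 5th above B: F
Diminished 7th above B: Ab
Chord = B D F Ab


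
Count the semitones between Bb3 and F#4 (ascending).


Absolute semitone position = octave×12 + chromatic position
Bb3: 3×12 + 10 = 46
F#4: 4×12 + 6 = 54
Difference = 54 - 46 = 8
= 8 semitones


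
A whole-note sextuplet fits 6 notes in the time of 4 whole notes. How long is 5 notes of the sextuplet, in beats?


Solution.
Sextuplet: 6 notes occupy the space of 4 whole notes
Space = 4 × 4 = 16 beats
Each sextuplet note = 16 / 6 = 8/3 beats
5 notes = 5 × 8/3 = 40/3
= 40/3 beats


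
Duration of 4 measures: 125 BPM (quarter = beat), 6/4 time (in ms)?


Solution.
Quarter-note beat duration = 60000 / 125 ms
Beats per measure (6/4) = 6
One measure = 6 × 60000 / 125 = 360000 / 125 ms
4 measures = 4 × 360000 / 125 = 1440000 / 125
= 11520.0 ms


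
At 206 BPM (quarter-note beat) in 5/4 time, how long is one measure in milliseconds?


Let's work it out.
Quarter-note beat duration = 60000 / 206 ms
Beats per measure (5/4) = 5
One measure = 5 × 60000 / 206 = 300000 / 206 ms
= 1456.3 ms


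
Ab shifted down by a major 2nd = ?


major 2nd: 2 letter names, 2 semitones
Letter: A - 1 → G
Pitch: Ab - 2 semitones, spelled as a G → Gb
= Gb


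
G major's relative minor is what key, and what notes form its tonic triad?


Reasoning:
The relative minor shares the major's key signature and starts on its 6th degree
6th degree = a major 6th above the tonic; a major 6th above G is E
→ relative minor of G major is E minor
Tonic triad of E minor = root + minor 3rd + perfect 5th = E G B
= E minor; triad = E G B


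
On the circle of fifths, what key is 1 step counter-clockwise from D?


Each counter-clockwise step moves down a perfect 5th (= up a perfect 4th)
From D: D → G
= G


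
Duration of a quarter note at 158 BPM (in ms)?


Working:
One quarter-note beat = 60000 / BPM = 60000 / 158 ms
Duration = 60000 / 158
= 379.7 ms


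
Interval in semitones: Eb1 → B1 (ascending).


Step by step:
Absolute semitone position = octave×12 + chromatic position
Eb1: 1×12 + 3 = 15
B1: 1×12 + 11 = 23
Difference = 23 - 15 = 8
= 8 semitones


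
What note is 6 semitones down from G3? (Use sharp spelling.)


Working:
G3: chromatic position 7 in octave 3 → absolute = 3×12 + 7 = 43
Transpose down 6: 43 - 6 = 37
37 = 3×12 + 1 → C# in octave 3
Result = C#3


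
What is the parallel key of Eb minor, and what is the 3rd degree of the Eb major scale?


Step by step:
Parallel keys share the same tonic but differ in mode
Eb minor → parallel is Eb major
Eb major scale: Eb F G Ab Bb C D
= Eb major; 3rd degree = G


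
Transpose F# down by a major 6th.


major 6th: 6 letter names, 9 semitones
Letter: F - 5 → A
Pitch: F# - 9 semitones, spelled as an A → A
= A


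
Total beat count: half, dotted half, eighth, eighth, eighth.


Step by step:
Beat values:
  half = 2 beats
  dotted half = 3 beats
  eighth = 0.5 beats
  eighth = 0.5 beats
  eighth = 0.5 beats
Sum = 2 + 3 + 0.5 + 0.5 + 0.5
= 6.5 beats


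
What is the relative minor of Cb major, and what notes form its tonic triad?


Working:
The relative minor shares the major's key signature and starts on its 6th degree
6th degree = a major 6th above the tonic; a major 6th above Cb is Ab
→ relative minor of Cb major is Ab minor
Tonic triad of Ab minor = root + minor 3rd + perfect 5th = Ab Cb Eb
= Ab minor; triad = Ab Cb Eb


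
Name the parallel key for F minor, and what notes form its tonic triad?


Let's work it out.
Parallel keys share the same tonic but differ in mode
F minor → parallel is F major
Tonic triad of F major = F A C
= F major; triad = F A C


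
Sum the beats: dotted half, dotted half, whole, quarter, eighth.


Beat values:
  dotted half = 3 beats
  dotted half = 3 beats
  whole = 4 beats
  quarter = 1 beat
  eighth = 0.5 beats
Sum = 3 + 3 + 4 + 1 + 0.5
= 11.5 beats


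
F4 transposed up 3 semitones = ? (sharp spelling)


Let's work it out.
F4: chromatic position 5 in octave 4 → absolute = 4×12 + 5 = 53
Transpose up 3: 53 + 3 = 56
56 = 4×12 + 8 → G# in octave 4
Result = G#4


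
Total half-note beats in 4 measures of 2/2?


Working:
Time signature 2/2: the bottom number 2 means the half note gets one count
The top number 2 means 2 half-note beats per measure
Total = 2 × 4 measures
= 8 half-note beats


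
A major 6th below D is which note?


A 6th spans 6 letter names, so from D we land on F
A major 6th = 9 semitones below D
Spell F at that pitch: F
= F


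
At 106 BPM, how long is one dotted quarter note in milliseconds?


Step by step:
One quarter-note beat = 60000 / BPM = 60000 / 106 ms
Dotted quarter note = 3/2 × quarter note
Duration = 3/2 × 60000 / 106 = 90000 / 106
= 849.1 ms


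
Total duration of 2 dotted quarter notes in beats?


Step by step:
Base quarter note = 1 beat
Dot 1 adds half the previous value: +1/2
One dotted quarter = 1 + 1/2 = 3/2
2 of them = 2 × 3/2 = 3
= 3 beats


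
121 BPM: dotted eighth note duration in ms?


One quarter-note beat = 60000 / BPM = 60000 / 121 ms
Dotted eighth note = 3/4 × quarter note
Duration = 3/4 × 60000 / 121 = 45000 / 121
= 371.9 ms


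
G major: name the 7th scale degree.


Step by step:
Major scale pattern: W-W-H-W-W-W-H (2-2-1-2-2-2-1 semitones)
Starting from G:
  G + 2 semitones → A
  A + 2 semitones → B
  B + 1 semitone → C
  C + 2 semitones → D
  D + 2 semitones → E
  E + 2 semitones → F#
  F# + 1 semitone → G
Scale: G A B C D E F#
Degree 7 = F#


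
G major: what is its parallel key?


Solution.
Parallel keys share the same tonic but differ in mode
G major → parallel is G minor
= G minor


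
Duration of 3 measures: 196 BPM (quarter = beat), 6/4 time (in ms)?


Solution.
Quarter-note beat duration = 60000 / 196 ms
Beats per measure (6/4) = 6
One measure = 6 × 60000 / 196 = 360000 / 196 ms
3 measures = 3 × 360000 / 196 = 1080000 / 196
= 5510.2 ms


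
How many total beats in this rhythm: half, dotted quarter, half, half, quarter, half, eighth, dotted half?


Beat values:
  half = 2 beats
  dotted quarter = 1.5 beats
  half = 2 beats
  half = 2 beats
  quarter = 1 beat
  half = 2 beats
  eighth = 0.5 beats
  dotted half = 3 beats
Sum = 2 + 1.5 + 2 + 2 + 1 + 2 + 0.5 + 3
= 14 beats


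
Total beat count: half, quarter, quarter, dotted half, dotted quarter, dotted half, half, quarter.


Working:
Beat values:
  half = 2 beats
  quarter = 1 beat
  quarter = 1 beat
  dotted half = 3 beats
  dotted quarter = 1.5 beats
  dotted half = 3 beats
  half = 2 beats
  quarter = 1 beat
Sum = 2 + 1 + 1 + 3 + 1.5 + 3 + 2 + 1
= 14.5 beats


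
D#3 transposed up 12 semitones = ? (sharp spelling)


Step by step:
D#3: chromatic position 3 in octave 3 → absolute = 3×12 + 3 = 39
Transpose up 12: 39 + 12 = 51
51 = 4×12 + 3 → D# in octave 4
Result = D#4


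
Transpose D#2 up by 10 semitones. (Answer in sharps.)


D#2: chromatic position 3 in octave 2 → absolute = 2×12 + 3 = 27
Transpose up 10: 27 + 10 = 37
37 = 3×12 + 1 → C# in octave 3
Result = C#3


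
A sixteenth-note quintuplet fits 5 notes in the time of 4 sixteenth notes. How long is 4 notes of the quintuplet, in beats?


Let's work it out.
Quintuplet: 5 notes occupy the space of 4 sixteenth notes
Space = 4 × 1/4 = 1 beat
Each quintuplet note = 1 / 5 = 1/5 beats
4 notes = 4 × 1/5 = 4/5
= 4/5 beats


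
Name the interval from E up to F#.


Letter names: E → F spans 2 letter names → a 2nd
Semitones: E → F# = 2 half-steps
A 2nd of 2 semitones is a major 2nd
= major 2nd


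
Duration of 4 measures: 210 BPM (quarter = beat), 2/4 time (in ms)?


Let's work it out.
Quarter-note beat duration = 60000 / 210 ms
Beats per measure (2/4) = 2
One measure = 2 × 60000 / 210 = 120000 / 210 ms
4 measures = 4 × 120000 / 210 = 480000 / 210
= 2285.7 ms


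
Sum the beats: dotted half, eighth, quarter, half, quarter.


Reasoning:
Beat values:
  dotted half = 3 beats
  eighth = 0.5 beats
  quarter = 1 beat
  half = 2 beats
  quarter = 1 beat
Sum = 3 + 0.5 + 1 + 2 + 1
= 7.5 beats


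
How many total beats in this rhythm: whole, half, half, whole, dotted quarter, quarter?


Working:
Beat values:
  whole = 4 beats
  half = 2 beats
  half = 2 beats
  whole = 4 beats
  dotted quarter = 1.5 beats
  quarter = 1 beat
Sum = 4 + 2 + 2 + 4 + 1.5 + 1
= 14.5 beats


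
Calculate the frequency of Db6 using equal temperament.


f = 440 × 2^(n/12) where n = semitones from A4
Db6: 16 semitones from A4
f = 440 × 2^(16/12)
f = 1108.73 Hz


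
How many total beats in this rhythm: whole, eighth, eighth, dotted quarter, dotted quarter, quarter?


Step by step:
Beat values:
  whole = 4 beats
  eighth = 0.5 beats
  eighth = 0.5 beats
  dotted quarter = 1.5 beats
  dotted quarter = 1.5 beats
  quarter = 1 beat
Sum = 4 + 0.5 + 0.5 + 1.5 + 1.5 + 1
= 9 beats


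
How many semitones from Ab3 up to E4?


Let's work it out.
Absolute semitone position = octave×12 + chromatic position
Ab3: 3×12 + 8 = 44
E4: 4×12 + 4 = 52
Difference = 52 - 44 = 8
= 8 semitones


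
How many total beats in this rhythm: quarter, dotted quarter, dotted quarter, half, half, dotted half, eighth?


Reasoning:
Beat values:
  quarter = 1 beat
  dotted quarter = 1.5 beats
  dotted quarter = 1.5 beats
  half = 2 beats
  half = 2 beats
  dotted half = 3 beats
  eighth = 0.5 beats
Sum = 1 + 1.5 + 1.5 + 2 + 2 + 3 + 0.5
= 11.5 beats


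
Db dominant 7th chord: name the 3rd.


Reasoning:
Dominant 7th chord = root + major 3rd + perfect 5th + minor 7th
Seventh chords stack in thirds, so the letter names are D-F-A-C
Root: Db
Major 3rd above Db: F
Perfect 5th above Db: Ab
Minor 7th above Db: Cb
The 3rd = F


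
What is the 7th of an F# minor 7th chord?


Minor 7th chord = root + minor 3rd + perfect 5th + minor 7th
Seventh chords stack in thirds, so the letter names are F-A-C-E
Root: F#
Minor 3rd above F#: A
Perfect 5th above F#: C#
Minor 7th above F#: E
The 7th = E


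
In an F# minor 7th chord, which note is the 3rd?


Reasoning:
Minor 7th chord = root + minor 3rd + perfect 5th + minor 7th
Seventh chords stack in thirds, so the letter names are F-A-C-E
Root: F#
Minor 3rd above F#: A
Perfect 5th above F#: C#
Minor 7th above F#: E
The 3rd = A


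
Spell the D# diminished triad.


Step by step:
Diminished triad = root + minor 3rd (3 semitones) + diminished 5th (6 semitones)
A triad on D# stacks thirds, so the chord tones use letter names D-F-A
Root: D#
Minor 3rd above D#: F#
Diminished 5th above D#: A
Chord = D# F# A


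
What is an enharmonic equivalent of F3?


Step by step:
Enharmonic notes sound the same pitch but are spelled with different letter names
F and Gbb name the same pitch class
= Gbb3


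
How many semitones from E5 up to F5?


Reasoning:
Absolute semitone position = octave×12 + chromatic position
E5: 5×12 + 4 = 64
F5: 5×12 + 5 = 65
Difference = 65 - 64 = 1
= 1 semitone


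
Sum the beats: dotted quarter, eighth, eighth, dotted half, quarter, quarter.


Reasoning:
Beat values:
  dotted quarter = 1.5 beats
  eighth = 0.5 beats
  eighth = 0.5 beats
  dotted half = 3 beats
  quarter = 1 beat
  quarter = 1 beat
Sum = 1.5 + 0.5 + 0.5 + 3 + 1 + 1
= 7.5 beats


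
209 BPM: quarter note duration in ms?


One quarter-note beat = 60000 / BPM = 60000 / 209 ms
Duration = 60000 / 209
= 287.1 ms


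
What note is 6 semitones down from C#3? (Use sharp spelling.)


Solution.
C#3: chromatic position 1 in octave 3 → absolute = 3×12 + 1 = 37
Transpose down 6: 37 - 6 = 31
31 = 2×12 + 7 → G in octave 2
Result = G2


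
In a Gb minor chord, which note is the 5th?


Let's work it out.
Minor triad = root + minor 3rd (3 semitones) + perfect 5th (7 semitones)
A triad on Gb stacks thirds, so the chord tones use letter names G-B-D
Root: Gb
Minor 3rd above Gb: Bbb
Perfect 5th above Gb: Db
The 5th = Db


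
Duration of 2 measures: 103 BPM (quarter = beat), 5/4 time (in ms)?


Quarter-note beat duration = 60000 / 103 ms
Beats per measure (5/4) = 5
One measure = 5 × 60000 / 103 = 300000 / 103 ms
2 measures = 2 × 300000 / 103 = 600000 / 103
= 5825.2 ms


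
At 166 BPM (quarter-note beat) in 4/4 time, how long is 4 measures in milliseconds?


Step by step:
Quarter-note beat duration = 60000 / 166 ms
Beats per measure (4/4) = 4
One measure = 4 × 60000 / 166 = 240000 / 166 ms
4 measures = 4 × 240000 / 166 = 960000 / 166
= 5783.1 ms


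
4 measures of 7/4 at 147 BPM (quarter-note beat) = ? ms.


Solution.
Quarter-note beat duration = 60000 / 147 ms
Beats per measure (7/4) = 7
One measure = 7 × 60000 / 147 = 420000 / 147 ms
4 measures = 4 × 420000 / 147 = 1680000 / 147
= 11428.6 ms


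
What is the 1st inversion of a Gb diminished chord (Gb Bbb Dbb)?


Root position: Gb Bbb Dbb
1st inversion: move root up an octave
Bass note: Bbb
Notes (bottom to top) = Bbb Dbb Gb


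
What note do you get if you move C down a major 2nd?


major 2nd: 2 letter names, 2 semitones
Letter: C - 1 → B
Pitch: C - 2 semitones, spelled as a B → Bb
= Bb


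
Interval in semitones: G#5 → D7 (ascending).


Working:
Absolute semitone position = octave×12 + chromatic position
G#5: 5×12 + 8 = 68
D7: 7×12 + 2 = 86
Difference = 86 - 68 = 18
= 18 semitones


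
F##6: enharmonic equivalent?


Let's work it out.
Enharmonic notes sound the same pitch but are spelled with different letter names
F## and G name the same pitch class
= G6


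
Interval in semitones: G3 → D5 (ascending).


Solution.
Absolute semitone position = octave×12 + chromatic position
G3: 3×12 + 7 = 43
D5: 5×12 + 2 = 62
Difference = 62 - 43 = 19
= 19 semitones


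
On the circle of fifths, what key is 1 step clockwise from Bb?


Each clockwise step on the circle of fifths moves up a perfect 5th
From Bb: Bb → F
= F


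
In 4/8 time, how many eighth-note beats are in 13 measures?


Time signature 4/8: the bottom number 8 means the eighth note gets one count
The top number 4 means 4 eighth-note beats per measure
Total = 4 × 13 measures
= 52 eighth-note beats


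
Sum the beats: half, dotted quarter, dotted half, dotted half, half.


Reasoning:
Beat values:
  half = 2 beats
  dotted quarter = 1.5 beats
  dotted half = 3 beats
  dotted half = 3 beats
  half = 2 beats
Sum = 2 + 1.5 + 3 + 3 + 2
= 11.5 beats


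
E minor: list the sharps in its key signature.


Sharp minor keys follow the circle of fifths: A(0), E(1), B(2), F#(3), C#(4), G#(5), D#(6), A#(7)
E minor has 1 sharp
Order of sharps: F# C# G# D# A# E# B# → first 1: F#
= F#


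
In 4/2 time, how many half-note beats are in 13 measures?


Working:
Time signature 4/2: the bottom number 2 means the half note gets one count
The top number 4 means 4 half-note beats per measure
Total = 4 × 13 measures
= 52 half-note beats


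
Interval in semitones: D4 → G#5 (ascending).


Let's work it out.
Absolute semitone position = octave×12 + chromatic position
D4: 4×12 + 2 = 50
G#5: 5×12 + 8 = 68
Difference = 68 - 50 = 18
= 18 semitones


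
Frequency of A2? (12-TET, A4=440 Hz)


Let's work it out.
f = 440 × 2^(n/12) where n = semitones from A4
A2: -24 semitones from A4
f = 440 × 2^(-24/12)
f = 110.00 Hz


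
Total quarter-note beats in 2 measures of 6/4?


Solution.
Time signature 6/4: the bottom number 4 means the quarter note gets one count
The top number 6 means 6 quarter-note beats per measure
Total = 6 × 2 measures
= 12 quarter-note beats


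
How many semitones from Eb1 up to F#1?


Solution.
Absolute semitone position = octave×12 + chromatic position
Eb1: 1×12 + 3 = 15
F#1: 1×12 + 6 = 18
Difference = 18 - 15 = 3
= 3 semitones


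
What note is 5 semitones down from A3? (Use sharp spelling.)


Working:
A3: chromatic position 9 in octave 3 → absolute = 3×12 + 9 = 45
Transpose down 5: 45 - 5 = 40
40 = 3×12 + 4 → E in octave 3
Result = E3


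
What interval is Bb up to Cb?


Step by step:
Letter names: B → C spans 2 letter names → a 2nd
Semitones: Bb → Cb = 1 half-step
A 2nd of 1 semitone is a minor 2nd
= minor 2nd


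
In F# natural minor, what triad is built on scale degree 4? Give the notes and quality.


Solution.
F# natural minor scale: F# G# A B C# D E
Diatonic triad on degree 4 stacks scale notes 4, 6, 1: B D F#
B→D = 3 semitones; B→F# = 7 semitones → minor triad
= B D F# (minor)


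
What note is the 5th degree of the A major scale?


Working:
Major scale pattern: W-W-H-W-W-W-H (2-2-1-2-2-2-1 semitones)
Starting from A:
  A + 2 semitones → B
  B + 2 semitones → C#
  C# + 1 semitone → D
  D + 2 semitones → E
  E + 2 semitones → F#
  F# + 2 semitones → G#
  G# + 1 semitone → A
Scale: A B C# D E F# G#
Degree 5 = E


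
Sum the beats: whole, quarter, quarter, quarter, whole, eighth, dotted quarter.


Solution.
Beat values:
  whole = 4 beats
  quarter = 1 beat
  quarter = 1 beat
  quarter = 1 beat
  whole = 4 beats
  eighth = 0.5 beats
  dotted quarter = 1.5 beats
Sum = 4 + 1 + 1 + 1 + 4 + 0.5 + 1.5
= 13 beats


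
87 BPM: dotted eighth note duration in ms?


Working:
One quarter-note beat = 60000 / BPM = 60000 / 87 ms
Dotted eighth note = 3/4 × quarter note
Duration = 3/4 × 60000 / 87 = 45000 / 87
= 517.2 ms
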